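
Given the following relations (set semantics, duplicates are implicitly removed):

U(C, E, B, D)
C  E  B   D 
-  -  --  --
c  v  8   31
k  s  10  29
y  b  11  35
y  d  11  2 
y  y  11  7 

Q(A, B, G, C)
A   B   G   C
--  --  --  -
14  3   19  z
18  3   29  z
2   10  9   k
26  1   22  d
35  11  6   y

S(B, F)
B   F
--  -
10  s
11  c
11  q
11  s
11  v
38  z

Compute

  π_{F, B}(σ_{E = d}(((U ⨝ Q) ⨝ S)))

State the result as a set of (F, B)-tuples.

{(c, 11), (q, 11), (s, 11), (v, 11)}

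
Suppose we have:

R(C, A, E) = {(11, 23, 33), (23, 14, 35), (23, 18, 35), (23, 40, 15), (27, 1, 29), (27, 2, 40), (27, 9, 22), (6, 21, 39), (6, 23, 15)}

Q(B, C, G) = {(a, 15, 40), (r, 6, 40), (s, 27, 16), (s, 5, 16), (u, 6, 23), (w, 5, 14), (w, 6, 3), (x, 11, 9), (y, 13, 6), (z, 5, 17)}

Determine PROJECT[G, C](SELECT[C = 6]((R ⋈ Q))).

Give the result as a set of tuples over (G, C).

Joining R and Q on C yields {(11, 23, 33, x, 9), (27, 1, 29, s, 16), (27, 2, 40, s, 16), (27, 9, 22, s, 16), (6, 21, 39, r, 40), (6, 21, 39, u, 23), (6, 21, 39, w, 3), (6, 23, 15, r, 40), (6, 23, 15, u, 23), (6, 23, 15, w, 3)}.
Apply σ_{C = 6}; surviving tuples: {(6, 21, 39, r, 40), (6, 21, 39, u, 23), (6, 21, 39, w, 3), (6, 23, 15, r, 40), (6, 23, 15, u, 23), (6, 23, 15, w, 3)}
Projecting to G, C (3 duplicate(s) eliminated): {(23, 6), (3, 6), (40, 6)}

{(23, 6), (3, 6), (40, 6)}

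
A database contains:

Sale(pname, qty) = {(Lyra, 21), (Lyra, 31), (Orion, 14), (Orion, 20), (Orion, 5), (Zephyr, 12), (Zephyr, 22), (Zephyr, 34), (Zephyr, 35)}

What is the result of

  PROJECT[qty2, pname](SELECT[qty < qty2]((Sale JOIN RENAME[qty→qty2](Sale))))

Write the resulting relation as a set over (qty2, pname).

{(14, Orion), (20, Orion), (22, Zephyr), (31, Lyra), (34, Zephyr), (35, Zephyr)}

ρ[qty→qty2]: schema becomes (pname, qty2); tuples unchanged.
Joining Sale and RENAME[qty→qty2](Sale) on pname yields {(Lyra, 21, 21), (Lyra, 21, 31), (Lyra, 31, 21), (Lyra, 31, 31), (Orion, 14, 14), (Orion, 14, 20), (Orion, 14, 5), (Orion, 20, 14), (Orion, 20, 20), (Orion, 20, 5), (Orion, 5, 14), (Orion, 5, 20), (Orion, 5, 5), (Zephyr, 12, 12), (Zephyr, 12, 22), (Zephyr, 12, 34), (Zephyr, 12, 35), (Zephyr, 22, 12), (Zephyr, 22, 22), (Zephyr, 22, 34), (Zephyr, 22, 35), (Zephyr, 34, 12), (Zephyr, 34, 22), (Zephyr, 34, 34), (Zephyr, 34, 35), (Zephyr, 35, 12), (Zephyr, 35, 22), (Zephyr, 35, 34), (Zephyr, 35, 35)}.
Filtering on qty < qty2 leaves {(Lyra, 21, 31), (Orion, 14, 20), (Orion, 5, 14), (Orion, 5, 20), (Zephyr, 12, 22), (Zephyr, 12, 34), (Zephyr, 12, 35), (Zephyr, 22, 34), (Zephyr, 22, 35), (Zephyr, 34, 35)}.
Projecting to qty2, pname (4 duplicate(s) eliminated): {(14, Orion), (20, Orion), (22, Zephyr), (31, Lyra), (34, Zephyr), (35, Zephyr)}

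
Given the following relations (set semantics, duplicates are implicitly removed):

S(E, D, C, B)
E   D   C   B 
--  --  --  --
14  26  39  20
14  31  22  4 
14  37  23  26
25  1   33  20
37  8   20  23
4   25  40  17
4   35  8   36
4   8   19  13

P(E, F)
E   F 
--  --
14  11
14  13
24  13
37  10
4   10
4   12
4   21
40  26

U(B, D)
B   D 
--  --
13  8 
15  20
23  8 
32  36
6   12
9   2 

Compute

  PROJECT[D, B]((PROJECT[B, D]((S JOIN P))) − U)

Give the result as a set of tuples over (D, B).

Joining S and P on E yields {(14, 26, 39, 20, 11), (14, 26, 39, 20, 13), (14, 31, 22, 4, 11), (14, 31, 22, 4, 13), (14, 37, 23, 26, 11), (14, 37, 23, 26, 13), (37, 8, 20, 23, 10), (4, 25, 40, 17, 10), (4, 25, 40, 17, 12), (4, 25, 40, 17, 21), (4, 35, 8, 36, 10), (4, 35, 8, 36, 12), (4, 35, 8, 36, 21), (4, 8, 19, 13, 10), (4, 8, 19, 13, 12), (4, 8, 19, 13, 21)}.
π[B, D]: project onto (B, D) (9 duplicate(s) eliminated) → {(13, 8), (17, 25), (20, 26), (23, 8), (26, 37), (36, 35), (4, 31)}
Set difference of the two operands is {(17, 25), (20, 26), (26, 37), (36, 35), (4, 31)}.
π[D, B]: project onto (D, B) → {(25, 17), (26, 20), (31, 4), (35, 36), (37, 26)}

{(25, 17), (26, 20), (31, 4), (35, 36), (37, 26)}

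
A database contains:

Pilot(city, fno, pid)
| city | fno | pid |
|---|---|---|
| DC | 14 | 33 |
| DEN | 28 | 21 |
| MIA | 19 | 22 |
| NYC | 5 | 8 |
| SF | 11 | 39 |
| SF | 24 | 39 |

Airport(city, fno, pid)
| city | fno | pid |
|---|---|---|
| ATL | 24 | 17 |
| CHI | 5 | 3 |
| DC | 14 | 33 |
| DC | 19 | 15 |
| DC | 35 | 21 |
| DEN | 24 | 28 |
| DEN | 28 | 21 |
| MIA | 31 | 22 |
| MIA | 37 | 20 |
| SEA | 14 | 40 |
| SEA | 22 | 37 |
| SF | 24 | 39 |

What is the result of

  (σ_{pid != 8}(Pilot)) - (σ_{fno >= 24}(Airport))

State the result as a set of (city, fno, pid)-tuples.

Filtering on pid != 8 leaves {(DC, 14, 33), (DEN, 28, 21), (MIA, 19, 22), (SF, 11, 39), (SF, 24, 39)}.
Filtering on fno >= 24 leaves {(ATL, 24, 17), (DC, 35, 21), (DEN, 24, 28), (DEN, 28, 21), (MIA, 31, 22), (MIA, 37, 20), (SF, 24, 39)}.
Taking the difference: {(DC, 14, 33), (MIA, 19, 22), (SF, 11, 39)}

{(DC, 14, 33), (MIA, 19, 22), (SF, 11, 39)}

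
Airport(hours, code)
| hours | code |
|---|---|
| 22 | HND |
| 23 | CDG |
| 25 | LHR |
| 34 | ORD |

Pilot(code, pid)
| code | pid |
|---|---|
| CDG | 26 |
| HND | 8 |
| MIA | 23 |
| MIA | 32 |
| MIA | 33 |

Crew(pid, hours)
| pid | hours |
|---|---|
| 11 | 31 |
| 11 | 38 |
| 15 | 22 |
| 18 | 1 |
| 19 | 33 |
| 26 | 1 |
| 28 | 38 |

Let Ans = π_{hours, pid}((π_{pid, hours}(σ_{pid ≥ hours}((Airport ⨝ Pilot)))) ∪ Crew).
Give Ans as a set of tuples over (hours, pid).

{(1, 18), (1, 26), (22, 15), (23, 26), (31, 11), (33, 19), (38, 11), (38, 28)}

Joining Airport and Pilot on code yields {(22, HND, 8), (23, CDG, 26)}.
Apply σ_{pid ≥ hours}; surviving tuples: {(23, CDG, 26)}
π_{pid, hours} gives {(26, 23)}.
Taking the union: {(11, 31), (11, 38), (15, 22), (18, 1), (19, 33), (26, 1), (26, 23), (28, 38)}
π_{hours, pid} gives {(1, 18), (1, 26), (22, 15), (23, 26), (31, 11), (33, 19), (38, 11), (38, 28)}.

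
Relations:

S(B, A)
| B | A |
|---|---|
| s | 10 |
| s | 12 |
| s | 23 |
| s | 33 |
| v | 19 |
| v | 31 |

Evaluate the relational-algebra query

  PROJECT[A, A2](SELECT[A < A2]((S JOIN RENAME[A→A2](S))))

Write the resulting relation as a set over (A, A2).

{(10, 12), (10, 23), (10, 33), (12, 23), (12, 33), (19, 31), (23, 33)}

ρ[A→A2]: schema becomes (B, A2); tuples unchanged.
Joining S and RENAME[A→A2](S) on B yields {(s, 10, 10), (s, 10, 12), (s, 10, 23), (s, 10, 33), (s, 12, 10), (s, 12, 12), (s, 12, 23), (s, 12, 33), (s, 23, 10), (s, 23, 12), (s, 23, 23), (s, 23, 33), (s, 33, 10), (s, 33, 12), (s, 33, 23), (s, 33, 33), (v, 19, 19), (v, 19, 31), (v, 31, 19), (v, 31, 31)}.
Filtering on A < A2 leaves {(s, 10, 12), (s, 10, 23), (s, 10, 33), (s, 12, 23), (s, 12, 33), (s, 23, 33), (v, 19, 31)}.
π_{A, A2} gives {(10, 12), (10, 23), (10, 33), (12, 23), (12, 33), (19, 31), (23, 33)}.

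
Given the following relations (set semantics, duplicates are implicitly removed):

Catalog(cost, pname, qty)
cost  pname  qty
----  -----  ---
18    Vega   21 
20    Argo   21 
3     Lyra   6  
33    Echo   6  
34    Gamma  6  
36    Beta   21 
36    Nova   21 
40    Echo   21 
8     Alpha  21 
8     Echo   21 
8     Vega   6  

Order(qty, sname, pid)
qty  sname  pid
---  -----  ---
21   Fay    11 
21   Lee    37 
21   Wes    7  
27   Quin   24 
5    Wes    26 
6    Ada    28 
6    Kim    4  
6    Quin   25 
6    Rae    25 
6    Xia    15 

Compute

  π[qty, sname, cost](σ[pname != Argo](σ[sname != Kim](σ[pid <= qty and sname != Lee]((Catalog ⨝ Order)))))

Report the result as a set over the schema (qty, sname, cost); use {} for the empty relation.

Natural join on qty: {(18, Vega, 21, Fay, 11), (18, Vega, 21, Lee, 37), (18, Vega, 21, Wes, 7), (20, Argo, 21, Fay, 11), (20, Argo, 21, Lee, 37), (20, Argo, 21, Wes, 7), (3, Lyra, 6, Ada, 28), (3, Lyra, 6, Kim, 4), (3, Lyra, 6, Quin, 25), (3, Lyra, 6, Rae, 25), (3, Lyra, 6, Xia, 15), (33, Echo, 6, Ada, 28), (33, Echo, 6, Kim, 4), (33, Echo, 6, Quin, 25), (33, Echo, 6, Rae, 25), (33, Echo, 6, Xia, 15), (34, Gamma, 6, Ada, 28), (34, Gamma, 6, Kim, 4), (34, Gamma, 6, Quin, 25), (34, Gamma, 6, Rae, 25), (34, Gamma, 6, Xia, 15), (36, Beta, 21, Fay, 11), (36, Beta, 21, Lee, 37), (36, Beta, 21, Wes, 7), (36, Nova, 21, Fay, 11), (36, Nova, 21, Lee, 37), (36, Nova, 21, Wes, 7), (40, Echo, 21, Fay, 11), (40, Echo, 21, Lee, 37), (40, Echo, 21, Wes, 7), (8, Alpha, 21, Fay, 11), (8, Alpha, 21, Lee, 37), (8, Alpha, 21, Wes, 7), (8, Echo, 21, Fay, 11), (8, Echo, 21, Lee, 37), (8, Echo, 21, Wes, 7), (8, Vega, 6, Ada, 28), (8, Vega, 6, Kim, 4), (8, Vega, 6, Quin, 25), (8, Vega, 6, Rae, 25), (8, Vega, 6, Xia, 15)}
Selection pid <= qty and sname != Lee: {(18, Vega, 21, Fay, 11), (18, Vega, 21, Wes, 7), (20, Argo, 21, Fay, 11), (20, Argo, 21, Wes, 7), (3, Lyra, 6, Kim, 4), (33, Echo, 6, Kim, 4), (34, Gamma, 6, Kim, 4), (36, Beta, 21, Fay, 11), (36, Beta, 21, Wes, 7), (36, Nova, 21, Fay, 11), (36, Nova, 21, Wes, 7), (40, Echo, 21, Fay, 11), (40, Echo, 21, Wes, 7), (8, Alpha, 21, Fay, 11), (8, Alpha, 21, Wes, 7), (8, Echo, 21, Fay, 11), (8, Echo, 21, Wes, 7), (8, Vega, 6, Kim, 4)}
Selection sname != Kim: {(18, Vega, 21, Fay, 11), (18, Vega, 21, Wes, 7), (20, Argo, 21, Fay, 11), (20, Argo, 21, Wes, 7), (36, Beta, 21, Fay, 11), (36, Beta, 21, Wes, 7), (36, Nova, 21, Fay, 11), (36, Nova, 21, Wes, 7), (40, Echo, 21, Fay, 11), (40, Echo, 21, Wes, 7), (8, Alpha, 21, Fay, 11), (8, Alpha, 21, Wes, 7), (8, Echo, 21, Fay, 11), (8, Echo, 21, Wes, 7)}
Selection pname != Argo: {(18, Vega, 21, Fay, 11), (18, Vega, 21, Wes, 7), (36, Beta, 21, Fay, 11), (36, Beta, 21, Wes, 7), (36, Nova, 21, Fay, 11), (36, Nova, 21, Wes, 7), (40, Echo, 21, Fay, 11), (40, Echo, 21, Wes, 7), (8, Alpha, 21, Fay, 11), (8, Alpha, 21, Wes, 7), (8, Echo, 21, Fay, 11), (8, Echo, 21, Wes, 7)}
π[qty, sname, cost]: project onto (qty, sname, cost) (4 duplicate(s) eliminated) → {(21, Fay, 18), (21, Fay, 36), (21, Fay, 40), (21, Fay, 8), (21, Wes, 18), (21, Wes, 36), (21, Wes, 40), (21, Wes, 8)}

{(21, Fay, 18), (21, Fay, 36), (21, Fay, 40), (21, Fay, 8), (21, Wes, 18), (21, Wes, 36), (21, Wes, 40), (21, Wes, 8)}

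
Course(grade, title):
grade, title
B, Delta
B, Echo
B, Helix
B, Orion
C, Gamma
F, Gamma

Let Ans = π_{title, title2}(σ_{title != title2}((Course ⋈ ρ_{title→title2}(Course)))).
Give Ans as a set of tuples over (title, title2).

ρ[title→title2]: schema becomes (grade, title2); tuples unchanged.
Joining Course and ρ_{title→title2}(Course) on grade yields {(B, Delta, Delta), (B, Delta, Echo), (B, Delta, Helix), (B, Delta, Orion), (B, Echo, Delta), (B, Echo, Echo), (B, Echo, Helix), (B, Echo, Orion), (B, Helix, Delta), (B, Helix, Echo), (B, Helix, Helix), (B, Helix, Orion), (B, Orion, Delta), (B, Orion, Echo), (B, Orion, Helix), (B, Orion, Orion), (C, Gamma, Gamma), (F, Gamma, Gamma)}.
Apply σ_{title != title2}; surviving tuples: {(B, Delta, Echo), (B, Delta, Helix), (B, Delta, Orion), (B, Echo, Delta), (B, Echo, Helix), (B, Echo, Orion), (B, Helix, Delta), (B, Helix, Echo), (B, Helix, Orion), (B, Orion, Delta), (B, Orion, Echo), (B, Orion, Helix)}
Projecting to title, title2: {(Delta, Echo), (Delta, Helix), (Delta, Orion), (Echo, Delta), (Echo, Helix), (Echo, Orion), (Helix, Delta), (Helix, Echo), (Helix, Orion), (Orion, Delta), (Orion, Echo), (Orion, Helix)}

{(Delta, Echo), (Delta, Helix), (Delta, Orion), (Echo, Delta), (Echo, Helix), (Echo, Orion), (Helix, Delta), (Helix, Echo), (Helix, Orion), (Orion, Delta), (Orion, Echo), (Orion, Helix)}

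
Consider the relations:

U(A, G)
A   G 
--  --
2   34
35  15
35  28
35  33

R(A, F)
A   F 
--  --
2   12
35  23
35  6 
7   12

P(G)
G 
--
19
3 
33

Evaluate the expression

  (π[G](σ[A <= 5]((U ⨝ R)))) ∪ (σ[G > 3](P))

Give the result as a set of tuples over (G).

{19, 33, 34}

U ⋈ R (natural join on A): {(2, 34, 12), (35, 15, 23), (35, 15, 6), (35, 28, 23), (35, 28, 6), (35, 33, 23), (35, 33, 6)}
Apply σ_{A <= 5}; surviving tuples: {(2, 34, 12)}
π[G]: project onto (G) → {34}
Apply σ_{G > 3}; surviving tuples: {19, 33}
Set union of the two operands is {19, 33, 34}.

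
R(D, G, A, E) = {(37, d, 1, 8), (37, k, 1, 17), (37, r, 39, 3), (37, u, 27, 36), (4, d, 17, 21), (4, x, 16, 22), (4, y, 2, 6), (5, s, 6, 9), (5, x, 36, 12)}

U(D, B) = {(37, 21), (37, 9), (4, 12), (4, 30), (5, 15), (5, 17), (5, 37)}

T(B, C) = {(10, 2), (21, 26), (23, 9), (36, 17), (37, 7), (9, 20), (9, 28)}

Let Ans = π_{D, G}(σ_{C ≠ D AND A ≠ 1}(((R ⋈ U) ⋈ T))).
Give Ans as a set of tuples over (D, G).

{(37, r), (37, u), (5, s), (5, x)}

R ⋈ U (natural join on D): {(37, d, 1, 8, 21), (37, d, 1, 8, 9), (37, k, 1, 17, 21), (37, k, 1, 17, 9), (37, r, 39, 3, 21), (37, r, 39, 3, 9), (37, u, 27, 36, 21), (37, u, 27, 36, 9), (4, d, 17, 21, 12), (4, d, 17, 21, 30), (4, x, 16, 22, 12), (4, x, 16, 22, 30), (4, y, 2, 6, 12), (4, y, 2, 6, 30), (5, s, 6, 9, 15), (5, s, 6, 9, 17), (5, s, 6, 9, 37), (5, x, 36, 12, 15), (5, x, 36, 12, 17), (5, x, 36, 12, 37)}
(R ⋈ U) ⋈ T (natural join on B): {(37, d, 1, 8, 21, 26), (37, d, 1, 8, 9, 20), (37, d, 1, 8, 9, 28), (37, k, 1, 17, 21, 26), (37, k, 1, 17, 9, 20), (37, k, 1, 17, 9, 28), (37, r, 39, 3, 21, 26), (37, r, 39, 3, 9, 20), (37, r, 39, 3, 9, 28), (37, u, 27, 36, 21, 26), (37, u, 27, 36, 9, 20), (37, u, 27, 36, 9, 28), (5, s, 6, 9, 37, 7), (5, x, 36, 12, 37, 7)}
Filtering on C ≠ D AND A ≠ 1 leaves {(37, r, 39, 3, 21, 26), (37, r, 39, 3, 9, 20), (37, r, 39, 3, 9, 28), (37, u, 27, 36, 21, 26), (37, u, 27, 36, 9, 20), (37, u, 27, 36, 9, 28), (5, s, 6, 9, 37, 7), (5, x, 36, 12, 37, 7)}.
Projecting to D, G (4 duplicate(s) eliminated): {(37, r), (37, u), (5, s), (5, x)}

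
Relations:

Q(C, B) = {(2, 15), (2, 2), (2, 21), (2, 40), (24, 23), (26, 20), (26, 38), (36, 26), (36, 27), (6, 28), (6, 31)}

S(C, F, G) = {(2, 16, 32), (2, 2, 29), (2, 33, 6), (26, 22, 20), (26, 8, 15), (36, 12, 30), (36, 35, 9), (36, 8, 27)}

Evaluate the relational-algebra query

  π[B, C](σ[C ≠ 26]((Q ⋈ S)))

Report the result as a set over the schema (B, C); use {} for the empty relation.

Joining Q and S on C yields {(2, 15, 16, 32), (2, 15, 2, 29), (2, 15, 33, 6), (2, 2, 16, 32), (2, 2, 2, 29), (2, 2, 33, 6), (2, 21, 16, 32), (2, 21, 2, 29), (2, 21, 33, 6), (2, 40, 16, 32), (2, 40, 2, 29), (2, 40, 33, 6), (26, 20, 22, 20), (26, 20, 8, 15), (26, 38, 22, 20), (26, 38, 8, 15), (36, 26, 12, 30), (36, 26, 35, 9), (36, 26, 8, 27), (36, 27, 12, 30), (36, 27, 35, 9), (36, 27, 8, 27)}.
Selection C ≠ 26: {(2, 15, 16, 32), (2, 15, 2, 29), (2, 15, 33, 6), (2, 2, 16, 32), (2, 2, 2, 29), (2, 2, 33, 6), (2, 21, 16, 32), (2, 21, 2, 29), (2, 21, 33, 6), (2, 40, 16, 32), (2, 40, 2, 29), (2, 40, 33, 6), (36, 26, 12, 30), (36, 26, 35, 9), (36, 26, 8, 27), (36, 27, 12, 30), (36, 27, 35, 9), (36, 27, 8, 27)}
π[B, C]: project onto (B, C) (12 duplicate(s) eliminated) → {(15, 2), (2, 2), (21, 2), (26, 36), (27, 36), (40, 2)}

{(15, 2), (2, 2), (21, 2), (26, 36), (27, 36), (40, 2)}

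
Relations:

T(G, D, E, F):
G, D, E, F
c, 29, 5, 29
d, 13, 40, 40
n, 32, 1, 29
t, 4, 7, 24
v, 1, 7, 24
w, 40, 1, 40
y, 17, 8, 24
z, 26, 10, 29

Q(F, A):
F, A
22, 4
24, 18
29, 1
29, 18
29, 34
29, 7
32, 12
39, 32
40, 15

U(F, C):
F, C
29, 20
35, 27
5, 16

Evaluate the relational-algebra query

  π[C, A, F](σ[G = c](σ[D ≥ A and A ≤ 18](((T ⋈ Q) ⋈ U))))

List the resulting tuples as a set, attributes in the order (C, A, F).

{(20, 1, 29), (20, 18, 29), (20, 7, 29)}

Joining T and Q on F yields {(c, 29, 5, 29, 1), (c, 29, 5, 29, 18), (c, 29, 5, 29, 34), (c, 29, 5, 29, 7), (d, 13, 40, 40, 15), (n, 32, 1, 29, 1), (n, 32, 1, 29, 18), (n, 32, 1, 29, 34), (n, 32, 1, 29, 7), (t, 4, 7, 24, 18), (v, 1, 7, 24, 18), (w, 40, 1, 40, 15), (y, 17, 8, 24, 18), (z, 26, 10, 29, 1), (z, 26, 10, 29, 18), (z, 26, 10, 29, 34), (z, 26, 10, 29, 7)}.
Joining (T ⋈ Q) and U on F yields {(c, 29, 5, 29, 1, 20), (c, 29, 5, 29, 18, 20), (c, 29, 5, 29, 34, 20), (c, 29, 5, 29, 7, 20), (n, 32, 1, 29, 1, 20), (n, 32, 1, 29, 18, 20), (n, 32, 1, 29, 34, 20), (n, 32, 1, 29, 7, 20), (z, 26, 10, 29, 1, 20), (z, 26, 10, 29, 18, 20), (z, 26, 10, 29, 34, 20), (z, 26, 10, 29, 7, 20)}.
σ[D ≥ A and A ≤ 18]: keep tuples satisfying D ≥ A and A ≤ 18 → {(c, 29, 5, 29, 1, 20), (c, 29, 5, 29, 18, 20), (c, 29, 5, 29, 7, 20), (n, 32, 1, 29, 1, 20), (n, 32, 1, 29, 18, 20), (n, 32, 1, 29, 7, 20), (z, 26, 10, 29, 1, 20), (z, 26, 10, 29, 18, 20), (z, 26, 10, 29, 7, 20)}
σ[G = c]: keep tuples satisfying G = c → {(c, 29, 5, 29, 1, 20), (c, 29, 5, 29, 18, 20), (c, 29, 5, 29, 7, 20)}
π_{C, A, F} gives {(20, 1, 29), (20, 18, 29), (20, 7, 29)}.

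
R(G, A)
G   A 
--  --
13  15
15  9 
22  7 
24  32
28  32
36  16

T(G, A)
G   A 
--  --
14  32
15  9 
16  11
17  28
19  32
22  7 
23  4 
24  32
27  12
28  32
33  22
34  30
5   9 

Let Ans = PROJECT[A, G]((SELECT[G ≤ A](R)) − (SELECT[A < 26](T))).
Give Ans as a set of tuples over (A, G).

Apply σ_{G ≤ A}; surviving tuples: {(13, 15), (24, 32), (28, 32)}
Apply σ_{A < 26}; surviving tuples: {(15, 9), (16, 11), (22, 7), (23, 4), (27, 12), (33, 22), (5, 9)}
Difference: {(13, 15), (24, 32), (28, 32)} with {(15, 9), (16, 11), (22, 7), (23, 4), (27, 12), (33, 22), (5, 9)} → {(13, 15), (24, 32), (28, 32)}
Keep only column(s) A, G: {(15, 13), (32, 24), (32, 28)}

{(15, 13), (32, 24), (32, 28)}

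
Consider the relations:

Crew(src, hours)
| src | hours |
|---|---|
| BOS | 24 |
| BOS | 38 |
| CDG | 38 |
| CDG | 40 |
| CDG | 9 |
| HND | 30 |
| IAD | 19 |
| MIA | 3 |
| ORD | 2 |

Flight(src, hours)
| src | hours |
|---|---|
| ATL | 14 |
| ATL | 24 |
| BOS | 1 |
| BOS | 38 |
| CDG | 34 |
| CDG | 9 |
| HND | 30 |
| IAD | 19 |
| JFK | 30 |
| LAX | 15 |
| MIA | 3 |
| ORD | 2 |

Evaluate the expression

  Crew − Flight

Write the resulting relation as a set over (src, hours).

{(BOS, 24), (CDG, 38), (CDG, 40)}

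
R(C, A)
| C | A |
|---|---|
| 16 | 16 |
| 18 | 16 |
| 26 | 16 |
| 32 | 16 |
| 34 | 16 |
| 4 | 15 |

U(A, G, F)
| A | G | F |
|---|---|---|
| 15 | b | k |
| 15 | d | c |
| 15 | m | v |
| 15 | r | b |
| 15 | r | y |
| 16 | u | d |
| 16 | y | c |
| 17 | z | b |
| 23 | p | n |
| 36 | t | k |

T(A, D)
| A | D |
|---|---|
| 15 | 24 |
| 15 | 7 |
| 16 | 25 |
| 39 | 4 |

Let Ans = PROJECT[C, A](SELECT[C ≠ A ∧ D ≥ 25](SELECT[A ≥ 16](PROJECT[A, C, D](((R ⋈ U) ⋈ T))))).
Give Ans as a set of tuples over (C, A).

{(18, 16), (26, 16), (32, 16), (34, 16)}

R ⋈ U (natural join on A): {(16, 16, u, d), (16, 16, y, c), (18, 16, u, d), (18, 16, y, c), (26, 16, u, d), (26, 16, y, c), (32, 16, u, d), (32, 16, y, c), (34, 16, u, d), (34, 16, y, c), (4, 15, b, k), (4, 15, d, c), (4, 15, m, v), (4, 15, r, b), (4, 15, r, y)}
(R ⋈ U) ⋈ T (natural join on A): {(16, 16, u, d, 25), (16, 16, y, c, 25), (18, 16, u, d, 25), (18, 16, y, c, 25), (26, 16, u, d, 25), (26, 16, y, c, 25), (32, 16, u, d, 25), (32, 16, y, c, 25), (34, 16, u, d, 25), (34, 16, y, c, 25), (4, 15, b, k, 24), (4, 15, b, k, 7), (4, 15, d, c, 24), (4, 15, d, c, 7), (4, 15, m, v, 24), (4, 15, m, v, 7), (4, 15, r, b, 24), (4, 15, r, b, 7), (4, 15, r, y, 24), (4, 15, r, y, 7)}
π_{A, C, D} gives {(15, 4, 24), (15, 4, 7), (16, 16, 25), (16, 18, 25), (16, 26, 25), (16, 32, 25), (16, 34, 25)} (13 duplicate(s) eliminated).
Selection A ≥ 16: {(16, 16, 25), (16, 18, 25), (16, 26, 25), (16, 32, 25), (16, 34, 25)}
Selection C ≠ A ∧ D ≥ 25: {(16, 18, 25), (16, 26, 25), (16, 32, 25), (16, 34, 25)}
π_{C, A} gives {(18, 16), (26, 16), (32, 16), (34, 16)}.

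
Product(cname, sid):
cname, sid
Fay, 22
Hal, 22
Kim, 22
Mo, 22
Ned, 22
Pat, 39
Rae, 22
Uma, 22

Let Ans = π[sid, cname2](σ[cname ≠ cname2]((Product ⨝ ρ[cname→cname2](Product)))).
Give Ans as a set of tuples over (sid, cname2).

ρ[cname→cname2]: schema becomes (cname2, sid); tuples unchanged.
Natural join on sid: {(Fay, 22, Fay), (Fay, 22, Hal), (Fay, 22, Kim), (Fay, 22, Mo), (Fay, 22, Ned), (Fay, 22, Rae), (Fay, 22, Uma), (Hal, 22, Fay), (Hal, 22, Hal), (Hal, 22, Kim), (Hal, 22, Mo), (Hal, 22, Ned), (Hal, 22, Rae), (Hal, 22, Uma), (Kim, 22, Fay), (Kim, 22, Hal), (Kim, 22, Kim), (Kim, 22, Mo), (Kim, 22, Ned), (Kim, 22, Rae), (Kim, 22, Uma), (Mo, 22, Fay), (Mo, 22, Hal), (Mo, 22, Kim), (Mo, 22, Mo), (Mo, 22, Ned), (Mo, 22, Rae), (Mo, 22, Uma), (Ned, 22, Fay), (Ned, 22, Hal), (Ned, 22, Kim), (Ned, 22, Mo), (Ned, 22, Ned), (Ned, 22, Rae), (Ned, 22, Uma), (Pat, 39, Pat), (Rae, 22, Fay), (Rae, 22, Hal), (Rae, 22, Kim), (Rae, 22, Mo), (Rae, 22, Ned), (Rae, 22, Rae), (Rae, 22, Uma), (Uma, 22, Fay), (Uma, 22, Hal), (Uma, 22, Kim), (Uma, 22, Mo), (Uma, 22, Ned), (Uma, 22, Rae), (Uma, 22, Uma)}
Selection cname ≠ cname2: {(Fay, 22, Hal), (Fay, 22, Kim), (Fay, 22, Mo), (Fay, 22, Ned), (Fay, 22, Rae), (Fay, 22, Uma), (Hal, 22, Fay), (Hal, 22, Kim), (Hal, 22, Mo), (Hal, 22, Ned), (Hal, 22, Rae), (Hal, 22, Uma), (Kim, 22, Fay), (Kim, 22, Hal), (Kim, 22, Mo), (Kim, 22, Ned), (Kim, 22, Rae), (Kim, 22, Uma), (Mo, 22, Fay), (Mo, 22, Hal), (Mo, 22, Kim), (Mo, 22, Ned), (Mo, 22, Rae), (Mo, 22, Uma), (Ned, 22, Fay), (Ned, 22, Hal), (Ned, 22, Kim), (Ned, 22, Mo), (Ned, 22, Rae), (Ned, 22, Uma), (Rae, 22, Fay), (Rae, 22, Hal), (Rae, 22, Kim), (Rae, 22, Mo), (Rae, 22, Ned), (Rae, 22, Uma), (Uma, 22, Fay), (Uma, 22, Hal), (Uma, 22, Kim), (Uma, 22, Mo), (Uma, 22, Ned), (Uma, 22, Rae)}
π[sid, cname2]: project onto (sid, cname2) (35 duplicate(s) eliminated) → {(22, Fay), (22, Hal), (22, Kim), (22, Mo), (22, Ned), (22, Rae), (22, Uma)}

{(22, Fay), (22, Hal), (22, Kim), (22, Mo), (22, Ned), (22, Rae), (22, Uma)}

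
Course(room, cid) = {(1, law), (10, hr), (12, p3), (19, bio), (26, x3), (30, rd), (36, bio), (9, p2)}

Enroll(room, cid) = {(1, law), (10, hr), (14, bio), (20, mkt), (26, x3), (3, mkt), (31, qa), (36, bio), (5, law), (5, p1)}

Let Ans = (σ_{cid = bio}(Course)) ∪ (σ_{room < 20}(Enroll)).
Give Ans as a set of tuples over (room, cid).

{(1, law), (10, hr), (14, bio), (19, bio), (3, mkt), (36, bio), (5, law), (5, p1)}

σ[cid = bio]: keep tuples satisfying cid = bio → {(19, bio), (36, bio)}
σ[room < 20]: keep tuples satisfying room < 20 → {(1, law), (10, hr), (14, bio), (3, mkt), (5, law), (5, p1)}
Taking the union: {(1, law), (10, hr), (14, bio), (19, bio), (3, mkt), (36, bio), (5, law), (5, p1)}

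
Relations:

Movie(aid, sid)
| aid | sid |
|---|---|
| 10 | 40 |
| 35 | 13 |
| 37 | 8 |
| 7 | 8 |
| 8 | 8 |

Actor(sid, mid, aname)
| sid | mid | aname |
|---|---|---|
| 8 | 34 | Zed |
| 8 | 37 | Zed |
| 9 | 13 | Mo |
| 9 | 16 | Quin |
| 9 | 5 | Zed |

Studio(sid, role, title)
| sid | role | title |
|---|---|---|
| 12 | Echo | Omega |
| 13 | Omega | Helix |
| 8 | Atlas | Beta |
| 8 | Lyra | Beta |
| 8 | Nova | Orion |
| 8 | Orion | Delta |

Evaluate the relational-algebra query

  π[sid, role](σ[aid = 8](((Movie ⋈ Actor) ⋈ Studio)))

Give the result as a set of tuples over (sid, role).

Joining Movie and Actor on sid yields {(37, 8, 34, Zed), (37, 8, 37, Zed), (7, 8, 34, Zed), (7, 8, 37, Zed), (8, 8, 34, Zed), (8, 8, 37, Zed)}.
Joining (Movie ⋈ Actor) and Studio on sid yields {(37, 8, 34, Zed, Atlas, Beta), (37, 8, 34, Zed, Lyra, Beta), (37, 8, 34, Zed, Nova, Orion), (37, 8, 34, Zed, Orion, Delta), (37, 8, 37, Zed, Atlas, Beta), (37, 8, 37, Zed, Lyra, Beta), (37, 8, 37, Zed, Nova, Orion), (37, 8, 37, Zed, Orion, Delta), (7, 8, 34, Zed, Atlas, Beta), (7, 8, 34, Zed, Lyra, Beta), (7, 8, 34, Zed, Nova, Orion), (7, 8, 34, Zed, Orion, Delta), (7, 8, 37, Zed, Atlas, Beta), (7, 8, 37, Zed, Lyra, Beta), (7, 8, 37, Zed, Nova, Orion), (7, 8, 37, Zed, Orion, Delta), (8, 8, 34, Zed, Atlas, Beta), (8, 8, 34, Zed, Lyra, Beta), (8, 8, 34, Zed, Nova, Orion), (8, 8, 34, Zed, Orion, Delta), (8, 8, 37, Zed, Atlas, Beta), (8, 8, 37, Zed, Lyra, Beta), (8, 8, 37, Zed, Nova, Orion), (8, 8, 37, Zed, Orion, Delta)}.
σ[aid = 8]: keep tuples satisfying aid = 8 → {(8, 8, 34, Zed, Atlas, Beta), (8, 8, 34, Zed, Lyra, Beta), (8, 8, 34, Zed, Nova, Orion), (8, 8, 34, Zed, Orion, Delta), (8, 8, 37, Zed, Atlas, Beta), (8, 8, 37, Zed, Lyra, Beta), (8, 8, 37, Zed, Nova, Orion), (8, 8, 37, Zed, Orion, Delta)}
Projecting to sid, role (4 duplicate(s) eliminated): {(8, Atlas), (8, Lyra), (8, Nova), (8, Orion)}

{(8, Atlas), (8, Lyra), (8, Nova), (8, Orion)}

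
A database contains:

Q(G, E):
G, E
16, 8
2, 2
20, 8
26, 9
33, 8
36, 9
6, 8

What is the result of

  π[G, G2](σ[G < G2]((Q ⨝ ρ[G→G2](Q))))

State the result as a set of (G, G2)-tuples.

ρ[G→G2]: schema becomes (G2, E); tuples unchanged.
Q ⋈ ρ[G→G2](Q) (natural join on E): {(16, 8, 16), (16, 8, 20), (16, 8, 33), (16, 8, 6), (2, 2, 2), (20, 8, 16), (20, 8, 20), (20, 8, 33), (20, 8, 6), (26, 9, 26), (26, 9, 36), (33, 8, 16), (33, 8, 20), (33, 8, 33), (33, 8, 6), (36, 9, 26), (36, 9, 36), (6, 8, 16), (6, 8, 20), (6, 8, 33), (6, 8, 6)}
Apply σ_{G < G2}; surviving tuples: {(16, 8, 20), (16, 8, 33), (20, 8, 33), (26, 9, 36), (6, 8, 16), (6, 8, 20), (6, 8, 33)}
Projecting to G, G2: {(16, 20), (16, 33), (20, 33), (26, 36), (6, 16), (6, 20), (6, 33)}

{(16, 20), (16, 33), (20, 33), (26, 36), (6, 16), (6, 20), (6, 33)}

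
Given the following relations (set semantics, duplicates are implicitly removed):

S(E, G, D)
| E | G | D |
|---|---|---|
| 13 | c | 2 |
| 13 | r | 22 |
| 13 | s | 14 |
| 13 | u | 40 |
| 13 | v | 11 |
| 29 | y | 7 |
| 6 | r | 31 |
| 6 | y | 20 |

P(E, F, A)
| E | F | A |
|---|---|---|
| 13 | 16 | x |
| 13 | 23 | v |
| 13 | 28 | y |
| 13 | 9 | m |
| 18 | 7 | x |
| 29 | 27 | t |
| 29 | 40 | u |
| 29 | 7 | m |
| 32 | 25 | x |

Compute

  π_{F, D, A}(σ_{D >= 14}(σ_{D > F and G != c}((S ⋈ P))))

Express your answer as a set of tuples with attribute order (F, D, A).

S ⋈ P (natural join on E): {(13, c, 2, 16, x), (13, c, 2, 23, v), (13, c, 2, 28, y), (13, c, 2, 9, m), (13, r, 22, 16, x), (13, r, 22, 23, v), (13, r, 22, 28, y), (13, r, 22, 9, m), (13, s, 14, 16, x), (13, s, 14, 23, v), (13, s, 14, 28, y), (13, s, 14, 9, m), (13, u, 40, 16, x), (13, u, 40, 23, v), (13, u, 40, 28, y), (13, u, 40, 9, m), (13, v, 11, 16, x), (13, v, 11, 23, v), (13, v, 11, 28, y), (13, v, 11, 9, m), (29, y, 7, 27, t), (29, y, 7, 40, u), (29, y, 7, 7, m)}
Selection D > F and G != c: {(13, r, 22, 16, x), (13, r, 22, 9, m), (13, s, 14, 9, m), (13, u, 40, 16, x), (13, u, 40, 23, v), (13, u, 40, 28, y), (13, u, 40, 9, m), (13, v, 11, 9, m)}
Selection D >= 14: {(13, r, 22, 16, x), (13, r, 22, 9, m), (13, s, 14, 9, m), (13, u, 40, 16, x), (13, u, 40, 23, v), (13, u, 40, 28, y), (13, u, 40, 9, m)}
π_{F, D, A} gives {(16, 22, x), (16, 40, x), (23, 40, v), (28, 40, y), (9, 14, m), (9, 22, m), (9, 40, m)}.

{(16, 22, x), (16, 40, x), (23, 40, v), (28, 40, y), (9, 14, m), (9, 22, m), (9, 40, m)}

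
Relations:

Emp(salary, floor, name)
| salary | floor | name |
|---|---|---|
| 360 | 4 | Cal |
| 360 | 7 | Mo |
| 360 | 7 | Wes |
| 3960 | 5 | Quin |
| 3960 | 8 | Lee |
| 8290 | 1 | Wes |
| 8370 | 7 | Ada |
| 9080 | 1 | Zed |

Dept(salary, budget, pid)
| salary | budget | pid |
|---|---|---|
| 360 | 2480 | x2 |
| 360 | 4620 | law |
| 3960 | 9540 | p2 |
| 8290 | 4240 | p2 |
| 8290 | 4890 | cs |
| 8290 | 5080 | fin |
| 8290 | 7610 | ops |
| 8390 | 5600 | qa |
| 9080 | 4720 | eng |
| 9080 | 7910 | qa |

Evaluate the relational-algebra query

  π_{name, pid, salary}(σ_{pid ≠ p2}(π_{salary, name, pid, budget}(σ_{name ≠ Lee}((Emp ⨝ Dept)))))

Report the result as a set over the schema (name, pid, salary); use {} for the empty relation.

{(Cal, law, 360), (Cal, x2, 360), (Mo, law, 360), (Mo, x2, 360), (Wes, cs, 8290), (Wes, fin, 8290), (Wes, law, 360), (Wes, ops, 8290), (Wes, x2, 360), (Zed, eng, 9080), (Zed, qa, 9080)}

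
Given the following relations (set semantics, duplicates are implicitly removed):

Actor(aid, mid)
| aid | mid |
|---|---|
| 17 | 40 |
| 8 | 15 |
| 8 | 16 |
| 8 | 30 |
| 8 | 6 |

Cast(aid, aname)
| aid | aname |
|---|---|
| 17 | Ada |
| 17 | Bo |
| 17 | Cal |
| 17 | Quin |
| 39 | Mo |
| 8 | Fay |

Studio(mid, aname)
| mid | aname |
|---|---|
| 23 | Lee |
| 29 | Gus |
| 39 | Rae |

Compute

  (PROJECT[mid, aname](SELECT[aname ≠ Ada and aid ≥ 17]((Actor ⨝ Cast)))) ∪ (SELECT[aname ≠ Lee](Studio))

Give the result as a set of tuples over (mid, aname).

{(29, Gus), (39, Rae), (40, Bo), (40, Cal), (40, Quin)}

Joining Actor and Cast on aid yields {(17, 40, Ada), (17, 40, Bo), (17, 40, Cal), (17, 40, Quin), (8, 15, Fay), (8, 16, Fay), (8, 30, Fay), (8, 6, Fay)}.
σ[aname ≠ Ada and aid ≥ 17]: keep tuples satisfying aname ≠ Ada and aid ≥ 17 → {(17, 40, Bo), (17, 40, Cal), (17, 40, Quin)}
π[mid, aname]: project onto (mid, aname) → {(40, Bo), (40, Cal), (40, Quin)}
σ[aname ≠ Lee]: keep tuples satisfying aname ≠ Lee → {(29, Gus), (39, Rae)}
Set union of the two operands is {(29, Gus), (39, Rae), (40, Bo), (40, Cal), (40, Quin)}.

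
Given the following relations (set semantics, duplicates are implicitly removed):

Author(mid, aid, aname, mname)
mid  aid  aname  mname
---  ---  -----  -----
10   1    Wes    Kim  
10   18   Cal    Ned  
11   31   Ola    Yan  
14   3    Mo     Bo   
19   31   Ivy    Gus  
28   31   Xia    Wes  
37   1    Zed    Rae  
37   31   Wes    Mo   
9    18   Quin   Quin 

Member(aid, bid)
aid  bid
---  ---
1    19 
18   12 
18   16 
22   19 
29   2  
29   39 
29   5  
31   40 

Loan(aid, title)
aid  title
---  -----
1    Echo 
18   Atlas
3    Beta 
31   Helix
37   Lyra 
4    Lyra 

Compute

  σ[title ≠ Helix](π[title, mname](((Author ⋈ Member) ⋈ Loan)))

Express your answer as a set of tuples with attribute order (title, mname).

Author ⋈ Member (natural join on aid): {(10, 1, Wes, Kim, 19), (10, 18, Cal, Ned, 12), (10, 18, Cal, Ned, 16), (11, 31, Ola, Yan, 40), (19, 31, Ivy, Gus, 40), (28, 31, Xia, Wes, 40), (37, 1, Zed, Rae, 19), (37, 31, Wes, Mo, 40), (9, 18, Quin, Quin, 12), (9, 18, Quin, Quin, 16)}
(Author ⋈ Member) ⋈ Loan (natural join on aid): {(10, 1, Wes, Kim, 19, Echo), (10, 18, Cal, Ned, 12, Atlas), (10, 18, Cal, Ned, 16, Atlas), (11, 31, Ola, Yan, 40, Helix), (19, 31, Ivy, Gus, 40, Helix), (28, 31, Xia, Wes, 40, Helix), (37, 1, Zed, Rae, 19, Echo), (37, 31, Wes, Mo, 40, Helix), (9, 18, Quin, Quin, 12, Atlas), (9, 18, Quin, Quin, 16, Atlas)}
Keep only column(s) title, mname (2 duplicate(s) eliminated): {(Atlas, Ned), (Atlas, Quin), (Echo, Kim), (Echo, Rae), (Helix, Gus), (Helix, Mo), (Helix, Wes), (Helix, Yan)}
Filtering on title ≠ Helix leaves {(Atlas, Ned), (Atlas, Quin), (Echo, Kim), (Echo, Rae)}.

{(Atlas, Ned), (Atlas, Quin), (Echo, Kim), (Echo, Rae)}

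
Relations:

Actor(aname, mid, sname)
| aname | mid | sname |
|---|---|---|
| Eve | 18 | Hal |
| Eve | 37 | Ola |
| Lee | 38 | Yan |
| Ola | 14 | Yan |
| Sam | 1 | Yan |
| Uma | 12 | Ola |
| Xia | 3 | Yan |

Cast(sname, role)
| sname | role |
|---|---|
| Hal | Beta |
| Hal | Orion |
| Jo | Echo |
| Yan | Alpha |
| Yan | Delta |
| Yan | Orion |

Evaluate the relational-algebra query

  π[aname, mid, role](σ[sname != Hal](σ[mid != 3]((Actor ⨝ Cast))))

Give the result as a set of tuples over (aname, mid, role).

{(Lee, 38, Alpha), (Lee, 38, Delta), (Lee, 38, Orion), (Ola, 14, Alpha), (Ola, 14, Delta), (Ola, 14, Orion), (Sam, 1, Alpha), (Sam, 1, Delta), (Sam, 1, Orion)}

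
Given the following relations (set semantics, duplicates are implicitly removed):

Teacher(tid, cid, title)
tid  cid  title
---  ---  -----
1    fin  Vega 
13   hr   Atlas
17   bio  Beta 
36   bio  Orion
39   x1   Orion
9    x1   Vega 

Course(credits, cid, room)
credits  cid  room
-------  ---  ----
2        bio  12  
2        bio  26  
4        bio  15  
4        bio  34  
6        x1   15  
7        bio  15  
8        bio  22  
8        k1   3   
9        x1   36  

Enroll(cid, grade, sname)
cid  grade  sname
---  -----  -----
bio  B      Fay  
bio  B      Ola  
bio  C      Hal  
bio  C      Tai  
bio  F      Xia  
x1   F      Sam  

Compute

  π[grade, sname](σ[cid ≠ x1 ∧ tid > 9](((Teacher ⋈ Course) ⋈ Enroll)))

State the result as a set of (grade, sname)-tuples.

{(B, Fay), (B, Ola), (C, Hal), (C, Tai), (F, Xia)}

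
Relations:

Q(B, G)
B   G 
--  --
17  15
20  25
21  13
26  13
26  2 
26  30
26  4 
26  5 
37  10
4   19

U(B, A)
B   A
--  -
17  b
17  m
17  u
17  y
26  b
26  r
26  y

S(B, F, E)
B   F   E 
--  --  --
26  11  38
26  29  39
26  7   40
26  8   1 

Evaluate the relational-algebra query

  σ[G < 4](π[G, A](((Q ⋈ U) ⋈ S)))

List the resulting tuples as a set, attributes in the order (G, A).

{(2, b), (2, r), (2, y)}

Joining Q and U on B yields {(17, 15, b), (17, 15, m), (17, 15, u), (17, 15, y), (26, 13, b), (26, 13, r), (26, 13, y), (26, 2, b), (26, 2, r), (26, 2, y), (26, 30, b), (26, 30, r), (26, 30, y), (26, 4, b), (26, 4, r), (26, 4, y), (26, 5, b), (26, 5, r), (26, 5, y)}.
Joining (Q ⋈ U) and S on B yields {(26, 13, b, 11, 38), (26, 13, b, 29, 39), (26, 13, b, 7, 40), (26, 13, b, 8, 1), (26, 13, r, 11, 38), (26, 13, r, 29, 39), (26, 13, r, 7, 40), (26, 13, r, 8, 1), (26, 13, y, 11, 38), (26, 13, y, 29, 39), (26, 13, y, 7, 40), (26, 13, y, 8, 1), (26, 2, b, 11, 38), (26, 2, b, 29, 39), (26, 2, b, 7, 40), (26, 2, b, 8, 1), (26, 2, r, 11, 38), (26, 2, r, 29, 39), (26, 2, r, 7, 40), (26, 2, r, 8, 1), (26, 2, y, 11, 38), (26, 2, y, 29, 39), (26, 2, y, 7, 40), (26, 2, y, 8, 1), (26, 30, b, 11, 38), (26, 30, b, 29, 39), (26, 30, b, 7, 40), (26, 30, b, 8, 1), (26, 30, r, 11, 38), (26, 30, r, 29, 39), (26, 30, r, 7, 40), (26, 30, r, 8, 1), (26, 30, y, 11, 38), (26, 30, y, 29, 39), (26, 30, y, 7, 40), (26, 30, y, 8, 1), (26, 4, b, 11, 38), (26, 4, b, 29, 39), (26, 4, b, 7, 40), (26, 4, b, 8, 1), (26, 4, r, 11, 38), (26, 4, r, 29, 39), (26, 4, r, 7, 40), (26, 4, r, 8, 1), (26, 4, y, 11, 38), (26, 4, y, 29, 39), (26, 4, y, 7, 40), (26, 4, y, 8, 1), (26, 5, b, 11, 38), (26, 5, b, 29, 39), (26, 5, b, 7, 40), (26, 5, b, 8, 1), (26, 5, r, 11, 38), (26, 5, r, 29, 39), (26, 5, r, 7, 40), (26, 5, r, 8, 1), (26, 5, y, 11, 38), (26, 5, y, 29, 39), (26, 5, y, 7, 40), (26, 5, y, 8, 1)}.
π[G, A]: project onto (G, A) (45 duplicate(s) eliminated) → {(13, b), (13, r), (13, y), (2, b), (2, r), (2, y), (30, b), (30, r), (30, y), (4, b), (4, r), (4, y), (5, b), (5, r), (5, y)}
Apply σ_{G < 4}; surviving tuples: {(2, b), (2, r), (2, y)}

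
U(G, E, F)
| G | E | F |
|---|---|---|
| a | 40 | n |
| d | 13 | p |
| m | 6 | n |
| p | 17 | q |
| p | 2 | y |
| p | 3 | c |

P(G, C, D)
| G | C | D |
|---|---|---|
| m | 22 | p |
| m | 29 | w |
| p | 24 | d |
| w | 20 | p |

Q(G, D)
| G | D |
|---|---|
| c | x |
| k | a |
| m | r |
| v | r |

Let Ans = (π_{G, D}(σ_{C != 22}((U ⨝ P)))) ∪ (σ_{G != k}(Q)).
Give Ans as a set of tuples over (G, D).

{(c, x), (m, r), (m, w), (p, d), (v, r)}

Joining U and P on G yields {(m, 6, n, 22, p), (m, 6, n, 29, w), (p, 17, q, 24, d), (p, 2, y, 24, d), (p, 3, c, 24, d)}.
σ[C != 22]: keep tuples satisfying C != 22 → {(m, 6, n, 29, w), (p, 17, q, 24, d), (p, 2, y, 24, d), (p, 3, c, 24, d)}
Keep only column(s) G, D (2 duplicate(s) eliminated): {(m, w), (p, d)}
σ[G != k]: keep tuples satisfying G != k → {(c, x), (m, r), (v, r)}
Taking the union: {(c, x), (m, r), (m, w), (p, d), (v, r)}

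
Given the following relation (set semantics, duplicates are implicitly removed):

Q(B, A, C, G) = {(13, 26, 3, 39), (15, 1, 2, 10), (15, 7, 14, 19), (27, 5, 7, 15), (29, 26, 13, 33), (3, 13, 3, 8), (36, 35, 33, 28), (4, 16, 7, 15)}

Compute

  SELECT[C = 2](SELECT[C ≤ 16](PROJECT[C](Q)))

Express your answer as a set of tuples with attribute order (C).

Projecting to C (2 duplicate(s) eliminated): {13, 14, 2, 3, 33, 7}
Filtering on C ≤ 16 leaves {13, 14, 2, 3, 7}.
Filtering on C = 2 leaves {2}.

{2}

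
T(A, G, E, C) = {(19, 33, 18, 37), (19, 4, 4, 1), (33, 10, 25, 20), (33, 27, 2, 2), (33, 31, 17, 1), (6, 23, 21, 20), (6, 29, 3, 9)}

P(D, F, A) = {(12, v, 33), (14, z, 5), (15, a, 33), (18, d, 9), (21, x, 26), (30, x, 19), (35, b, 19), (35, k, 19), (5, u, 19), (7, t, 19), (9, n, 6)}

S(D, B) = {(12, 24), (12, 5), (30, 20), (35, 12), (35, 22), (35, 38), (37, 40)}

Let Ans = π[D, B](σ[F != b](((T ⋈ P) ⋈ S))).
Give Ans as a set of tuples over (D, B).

Joining T and P on A yields {(19, 33, 18, 37, 30, x), (19, 33, 18, 37, 35, b), (19, 33, 18, 37, 35, k), (19, 33, 18, 37, 5, u), (19, 33, 18, 37, 7, t), (19, 4, 4, 1, 30, x), (19, 4, 4, 1, 35, b), (19, 4, 4, 1, 35, k), (19, 4, 4, 1, 5, u), (19, 4, 4, 1, 7, t), (33, 10, 25, 20, 12, v), (33, 10, 25, 20, 15, a), (33, 27, 2, 2, 12, v), (33, 27, 2, 2, 15, a), (33, 31, 17, 1, 12, v), (33, 31, 17, 1, 15, a), (6, 23, 21, 20, 9, n), (6, 29, 3, 9, 9, n)}.
Joining (T ⋈ P) and S on D yields {(19, 33, 18, 37, 30, x, 20), (19, 33, 18, 37, 35, b, 12), (19, 33, 18, 37, 35, b, 22), (19, 33, 18, 37, 35, b, 38), (19, 33, 18, 37, 35, k, 12), (19, 33, 18, 37, 35, k, 22), (19, 33, 18, 37, 35, k, 38), (19, 4, 4, 1, 30, x, 20), (19, 4, 4, 1, 35, b, 12), (19, 4, 4, 1, 35, b, 22), (19, 4, 4, 1, 35, b, 38), (19, 4, 4, 1, 35, k, 12), (19, 4, 4, 1, 35, k, 22), (19, 4, 4, 1, 35, k, 38), (33, 10, 25, 20, 12, v, 24), (33, 10, 25, 20, 12, v, 5), (33, 27, 2, 2, 12, v, 24), (33, 27, 2, 2, 12, v, 5), (33, 31, 17, 1, 12, v, 24), (33, 31, 17, 1, 12, v, 5)}.
σ[F != b]: keep tuples satisfying F != b → {(19, 33, 18, 37, 30, x, 20), (19, 33, 18, 37, 35, k, 12), (19, 33, 18, 37, 35, k, 22), (19, 33, 18, 37, 35, k, 38), (19, 4, 4, 1, 30, x, 20), (19, 4, 4, 1, 35, k, 12), (19, 4, 4, 1, 35, k, 22), (19, 4, 4, 1, 35, k, 38), (33, 10, 25, 20, 12, v, 24), (33, 10, 25, 20, 12, v, 5), (33, 27, 2, 2, 12, v, 24), (33, 27, 2, 2, 12, v, 5), (33, 31, 17, 1, 12, v, 24), (33, 31, 17, 1, 12, v, 5)}
π[D, B]: project onto (D, B) (8 duplicate(s) eliminated) → {(12, 24), (12, 5), (30, 20), (35, 12), (35, 22), (35, 38)}

{(12, 24), (12, 5), (30, 20), (35, 12), (35, 22), (35, 38)}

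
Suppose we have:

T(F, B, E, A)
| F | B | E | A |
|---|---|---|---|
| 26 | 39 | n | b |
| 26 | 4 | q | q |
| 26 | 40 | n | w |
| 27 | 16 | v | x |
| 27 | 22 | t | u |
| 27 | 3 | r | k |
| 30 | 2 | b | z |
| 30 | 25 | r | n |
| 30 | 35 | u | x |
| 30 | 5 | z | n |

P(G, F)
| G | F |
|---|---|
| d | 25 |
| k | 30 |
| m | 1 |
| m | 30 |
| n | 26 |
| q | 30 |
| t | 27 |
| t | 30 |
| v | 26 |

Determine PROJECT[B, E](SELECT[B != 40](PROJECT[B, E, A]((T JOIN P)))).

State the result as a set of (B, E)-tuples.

Natural join on F: {(26, 39, n, b, n), (26, 39, n, b, v), (26, 4, q, q, n), (26, 4, q, q, v), (26, 40, n, w, n), (26, 40, n, w, v), (27, 16, v, x, t), (27, 22, t, u, t), (27, 3, r, k, t), (30, 2, b, z, k), (30, 2, b, z, m), (30, 2, b, z, q), (30, 2, b, z, t), (30, 25, r, n, k), (30, 25, r, n, m), (30, 25, r, n, q), (30, 25, r, n, t), (30, 35, u, x, k), (30, 35, u, x, m), (30, 35, u, x, q), (30, 35, u, x, t), (30, 5, z, n, k), (30, 5, z, n, m), (30, 5, z, n, q), (30, 5, z, n, t)}
Projecting to B, E, A (15 duplicate(s) eliminated): {(16, v, x), (2, b, z), (22, t, u), (25, r, n), (3, r, k), (35, u, x), (39, n, b), (4, q, q), (40, n, w), (5, z, n)}
Apply σ_{B != 40}; surviving tuples: {(16, v, x), (2, b, z), (22, t, u), (25, r, n), (3, r, k), (35, u, x), (39, n, b), (4, q, q), (5, z, n)}
Projecting to B, E: {(16, v), (2, b), (22, t), (25, r), (3, r), (35, u), (39, n), (4, q), (5, z)}

{(16, v), (2, b), (22, t), (25, r), (3, r), (35, u), (39, n), (4, q), (5, z)}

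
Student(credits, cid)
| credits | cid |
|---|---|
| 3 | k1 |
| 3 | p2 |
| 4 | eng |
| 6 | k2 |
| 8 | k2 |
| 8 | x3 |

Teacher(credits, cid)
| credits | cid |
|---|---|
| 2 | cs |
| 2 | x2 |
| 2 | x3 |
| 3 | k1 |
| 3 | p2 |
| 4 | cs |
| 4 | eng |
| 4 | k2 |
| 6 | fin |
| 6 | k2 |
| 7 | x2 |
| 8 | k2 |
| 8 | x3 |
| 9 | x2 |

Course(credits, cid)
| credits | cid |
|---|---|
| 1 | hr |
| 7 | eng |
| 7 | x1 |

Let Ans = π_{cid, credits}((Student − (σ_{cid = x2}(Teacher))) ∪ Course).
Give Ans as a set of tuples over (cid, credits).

Selection cid = x2: {(2, x2), (7, x2), (9, x2)}
Taking the difference: {(3, k1), (3, p2), (4, eng), (6, k2), (8, k2), (8, x3)}
Taking the union: {(1, hr), (3, k1), (3, p2), (4, eng), (6, k2), (7, eng), (7, x1), (8, k2), (8, x3)}
Projecting to cid, credits: {(eng, 4), (eng, 7), (hr, 1), (k1, 3), (k2, 6), (k2, 8), (p2, 3), (x1, 7), (x3, 8)}

{(eng, 4), (eng, 7), (hr, 1), (k1, 3), (k2, 6), (k2, 8), (p2, 3), (x1, 7), (x3, 8)}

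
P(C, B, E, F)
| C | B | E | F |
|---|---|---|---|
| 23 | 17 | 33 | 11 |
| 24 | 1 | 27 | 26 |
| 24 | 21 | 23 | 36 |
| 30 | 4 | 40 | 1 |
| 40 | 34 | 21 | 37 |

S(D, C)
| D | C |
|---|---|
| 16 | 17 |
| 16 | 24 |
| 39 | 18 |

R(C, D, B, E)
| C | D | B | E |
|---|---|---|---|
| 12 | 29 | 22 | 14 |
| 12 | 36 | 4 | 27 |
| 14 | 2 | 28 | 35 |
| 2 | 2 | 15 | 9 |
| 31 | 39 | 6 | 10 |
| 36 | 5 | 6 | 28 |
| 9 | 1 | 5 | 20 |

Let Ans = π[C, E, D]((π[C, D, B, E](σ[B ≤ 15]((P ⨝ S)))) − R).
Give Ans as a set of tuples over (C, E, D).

P ⋈ S (natural join on C): {(24, 1, 27, 26, 16), (24, 21, 23, 36, 16)}
Selection B ≤ 15: {(24, 1, 27, 26, 16)}
Keep only column(s) C, D, B, E: {(24, 16, 1, 27)}
Taking the difference: {(24, 16, 1, 27)}
Keep only column(s) C, E, D: {(24, 27, 16)}

{(24, 27, 16)}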